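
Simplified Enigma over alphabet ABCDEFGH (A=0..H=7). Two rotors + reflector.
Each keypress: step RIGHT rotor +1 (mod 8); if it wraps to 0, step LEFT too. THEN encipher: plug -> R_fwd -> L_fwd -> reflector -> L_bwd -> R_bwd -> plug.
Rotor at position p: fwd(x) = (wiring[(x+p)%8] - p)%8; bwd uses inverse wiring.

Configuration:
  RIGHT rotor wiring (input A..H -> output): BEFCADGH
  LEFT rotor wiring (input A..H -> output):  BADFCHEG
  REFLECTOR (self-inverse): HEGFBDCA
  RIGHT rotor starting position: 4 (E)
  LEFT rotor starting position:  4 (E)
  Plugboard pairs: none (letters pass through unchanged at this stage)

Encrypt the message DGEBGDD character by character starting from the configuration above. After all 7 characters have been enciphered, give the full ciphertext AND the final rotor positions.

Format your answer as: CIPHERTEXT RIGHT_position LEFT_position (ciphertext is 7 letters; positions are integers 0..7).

Answer: BDAHCCH 3 5

Derivation:
Char 1 ('D'): step: R->5, L=4; D->plug->D->R->E->L->F->refl->D->L'->B->R'->B->plug->B
Char 2 ('G'): step: R->6, L=4; G->plug->G->R->C->L->A->refl->H->L'->G->R'->D->plug->D
Char 3 ('E'): step: R->7, L=4; E->plug->E->R->D->L->C->refl->G->L'->A->R'->A->plug->A
Char 4 ('B'): step: R->0, L->5 (L advanced); B->plug->B->R->E->L->D->refl->F->L'->H->R'->H->plug->H
Char 5 ('G'): step: R->1, L=5; G->plug->G->R->G->L->A->refl->H->L'->B->R'->C->plug->C
Char 6 ('D'): step: R->2, L=5; D->plug->D->R->B->L->H->refl->A->L'->G->R'->C->plug->C
Char 7 ('D'): step: R->3, L=5; D->plug->D->R->D->L->E->refl->B->L'->C->R'->H->plug->H
Final: ciphertext=BDAHCCH, RIGHT=3, LEFT=5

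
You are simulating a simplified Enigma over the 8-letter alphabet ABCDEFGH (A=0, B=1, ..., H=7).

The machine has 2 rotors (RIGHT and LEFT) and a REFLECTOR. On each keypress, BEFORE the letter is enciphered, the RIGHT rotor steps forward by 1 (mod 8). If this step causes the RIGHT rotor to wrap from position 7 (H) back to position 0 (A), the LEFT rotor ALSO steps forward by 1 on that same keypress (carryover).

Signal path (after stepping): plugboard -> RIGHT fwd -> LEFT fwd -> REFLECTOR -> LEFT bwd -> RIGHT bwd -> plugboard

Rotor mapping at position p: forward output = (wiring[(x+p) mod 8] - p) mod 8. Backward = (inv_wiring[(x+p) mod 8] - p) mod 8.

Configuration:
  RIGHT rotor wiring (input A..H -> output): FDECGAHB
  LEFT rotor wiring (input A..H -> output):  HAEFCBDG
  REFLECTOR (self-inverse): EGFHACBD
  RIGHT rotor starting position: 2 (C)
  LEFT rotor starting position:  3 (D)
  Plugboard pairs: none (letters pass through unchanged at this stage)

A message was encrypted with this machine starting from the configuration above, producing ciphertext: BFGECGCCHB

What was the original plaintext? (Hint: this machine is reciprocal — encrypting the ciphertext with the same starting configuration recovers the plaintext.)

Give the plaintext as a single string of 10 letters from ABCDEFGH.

Char 1 ('B'): step: R->3, L=3; B->plug->B->R->D->L->A->refl->E->L'->F->R'->C->plug->C
Char 2 ('F'): step: R->4, L=3; F->plug->F->R->H->L->B->refl->G->L'->C->R'->A->plug->A
Char 3 ('G'): step: R->5, L=3; G->plug->G->R->F->L->E->refl->A->L'->D->R'->A->plug->A
Char 4 ('E'): step: R->6, L=3; E->plug->E->R->G->L->F->refl->C->L'->A->R'->G->plug->G
Char 5 ('C'): step: R->7, L=3; C->plug->C->R->E->L->D->refl->H->L'->B->R'->G->plug->G
Char 6 ('G'): step: R->0, L->4 (L advanced); G->plug->G->R->H->L->B->refl->G->L'->A->R'->F->plug->F
Char 7 ('C'): step: R->1, L=4; C->plug->C->R->B->L->F->refl->C->L'->D->R'->B->plug->B
Char 8 ('C'): step: R->2, L=4; C->plug->C->R->E->L->D->refl->H->L'->C->R'->A->plug->A
Char 9 ('H'): step: R->3, L=4; H->plug->H->R->B->L->F->refl->C->L'->D->R'->B->plug->B
Char 10 ('B'): step: R->4, L=4; B->plug->B->R->E->L->D->refl->H->L'->C->R'->A->plug->A

Answer: CAAGGFBABA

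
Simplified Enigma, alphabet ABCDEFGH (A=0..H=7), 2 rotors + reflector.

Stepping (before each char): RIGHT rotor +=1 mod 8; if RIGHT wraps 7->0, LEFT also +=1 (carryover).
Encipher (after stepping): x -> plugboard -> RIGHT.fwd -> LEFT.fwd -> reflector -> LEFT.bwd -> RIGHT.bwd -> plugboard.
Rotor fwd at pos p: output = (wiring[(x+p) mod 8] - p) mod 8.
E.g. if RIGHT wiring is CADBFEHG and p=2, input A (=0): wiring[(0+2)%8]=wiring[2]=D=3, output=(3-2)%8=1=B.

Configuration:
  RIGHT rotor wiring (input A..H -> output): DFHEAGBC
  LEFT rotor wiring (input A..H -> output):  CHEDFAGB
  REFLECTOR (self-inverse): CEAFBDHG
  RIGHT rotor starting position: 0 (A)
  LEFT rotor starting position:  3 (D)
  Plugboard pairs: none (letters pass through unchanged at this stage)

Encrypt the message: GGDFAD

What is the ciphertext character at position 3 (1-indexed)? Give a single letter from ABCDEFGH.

Char 1 ('G'): step: R->1, L=3; G->plug->G->R->B->L->C->refl->A->L'->A->R'->F->plug->F
Char 2 ('G'): step: R->2, L=3; G->plug->G->R->B->L->C->refl->A->L'->A->R'->F->plug->F
Char 3 ('D'): step: R->3, L=3; D->plug->D->R->G->L->E->refl->B->L'->H->R'->E->plug->E

E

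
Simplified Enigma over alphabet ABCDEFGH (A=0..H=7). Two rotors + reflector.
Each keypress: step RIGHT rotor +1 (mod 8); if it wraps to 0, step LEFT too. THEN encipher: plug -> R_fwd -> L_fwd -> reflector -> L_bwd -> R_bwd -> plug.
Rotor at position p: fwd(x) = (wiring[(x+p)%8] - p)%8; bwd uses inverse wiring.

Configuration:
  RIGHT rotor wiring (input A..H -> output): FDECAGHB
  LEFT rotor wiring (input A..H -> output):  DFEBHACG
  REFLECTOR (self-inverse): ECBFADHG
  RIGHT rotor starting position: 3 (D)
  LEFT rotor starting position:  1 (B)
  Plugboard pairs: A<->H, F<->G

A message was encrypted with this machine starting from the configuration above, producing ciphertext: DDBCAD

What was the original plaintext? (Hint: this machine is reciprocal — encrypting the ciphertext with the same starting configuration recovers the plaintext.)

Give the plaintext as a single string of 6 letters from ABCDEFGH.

Char 1 ('D'): step: R->4, L=1; D->plug->D->R->F->L->B->refl->C->L'->H->R'->F->plug->G
Char 2 ('D'): step: R->5, L=1; D->plug->D->R->A->L->E->refl->A->L'->C->R'->B->plug->B
Char 3 ('B'): step: R->6, L=1; B->plug->B->R->D->L->G->refl->H->L'->E->R'->F->plug->G
Char 4 ('C'): step: R->7, L=1; C->plug->C->R->E->L->H->refl->G->L'->D->R'->E->plug->E
Char 5 ('A'): step: R->0, L->2 (L advanced); A->plug->H->R->B->L->H->refl->G->L'->D->R'->B->plug->B
Char 6 ('D'): step: R->1, L=2; D->plug->D->R->H->L->D->refl->F->L'->C->R'->A->plug->H

Answer: GBGEBH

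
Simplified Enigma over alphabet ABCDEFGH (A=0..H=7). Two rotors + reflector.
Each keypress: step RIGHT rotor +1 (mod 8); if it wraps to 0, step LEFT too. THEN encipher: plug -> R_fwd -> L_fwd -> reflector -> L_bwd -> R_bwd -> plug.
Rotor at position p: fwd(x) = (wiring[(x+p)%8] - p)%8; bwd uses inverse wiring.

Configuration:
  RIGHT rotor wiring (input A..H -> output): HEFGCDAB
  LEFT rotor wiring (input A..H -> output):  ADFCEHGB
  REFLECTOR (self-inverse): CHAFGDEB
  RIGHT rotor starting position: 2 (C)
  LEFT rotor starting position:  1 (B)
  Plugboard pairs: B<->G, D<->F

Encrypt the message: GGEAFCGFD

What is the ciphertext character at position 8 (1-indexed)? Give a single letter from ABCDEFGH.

Char 1 ('G'): step: R->3, L=1; G->plug->B->R->H->L->H->refl->B->L'->C->R'->H->plug->H
Char 2 ('G'): step: R->4, L=1; G->plug->B->R->H->L->H->refl->B->L'->C->R'->H->plug->H
Char 3 ('E'): step: R->5, L=1; E->plug->E->R->H->L->H->refl->B->L'->C->R'->D->plug->F
Char 4 ('A'): step: R->6, L=1; A->plug->A->R->C->L->B->refl->H->L'->H->R'->E->plug->E
Char 5 ('F'): step: R->7, L=1; F->plug->D->R->G->L->A->refl->C->L'->A->R'->B->plug->G
Char 6 ('C'): step: R->0, L->2 (L advanced); C->plug->C->R->F->L->H->refl->B->L'->H->R'->A->plug->A
Char 7 ('G'): step: R->1, L=2; G->plug->B->R->E->L->E->refl->G->L'->G->R'->H->plug->H
Char 8 ('F'): step: R->2, L=2; F->plug->D->R->B->L->A->refl->C->L'->C->R'->H->plug->H

H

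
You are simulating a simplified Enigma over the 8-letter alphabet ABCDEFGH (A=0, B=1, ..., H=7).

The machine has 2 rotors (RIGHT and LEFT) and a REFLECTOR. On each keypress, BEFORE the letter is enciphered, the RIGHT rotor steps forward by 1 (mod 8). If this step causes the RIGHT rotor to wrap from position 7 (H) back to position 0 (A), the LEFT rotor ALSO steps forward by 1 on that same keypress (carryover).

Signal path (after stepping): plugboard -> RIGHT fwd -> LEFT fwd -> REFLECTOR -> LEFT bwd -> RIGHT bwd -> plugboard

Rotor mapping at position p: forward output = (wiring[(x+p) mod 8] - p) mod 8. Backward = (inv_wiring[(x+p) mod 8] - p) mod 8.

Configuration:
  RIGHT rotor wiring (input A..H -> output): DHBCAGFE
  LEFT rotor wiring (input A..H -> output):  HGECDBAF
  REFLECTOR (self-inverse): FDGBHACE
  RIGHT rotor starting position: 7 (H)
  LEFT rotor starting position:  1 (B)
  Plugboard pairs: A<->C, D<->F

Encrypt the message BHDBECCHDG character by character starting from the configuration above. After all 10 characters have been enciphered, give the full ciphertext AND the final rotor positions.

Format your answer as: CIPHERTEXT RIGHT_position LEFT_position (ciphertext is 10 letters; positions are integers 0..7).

Char 1 ('B'): step: R->0, L->2 (L advanced); B->plug->B->R->H->L->E->refl->H->L'->D->R'->A->plug->C
Char 2 ('H'): step: R->1, L=2; H->plug->H->R->C->L->B->refl->D->L'->F->R'->E->plug->E
Char 3 ('D'): step: R->2, L=2; D->plug->F->R->C->L->B->refl->D->L'->F->R'->H->plug->H
Char 4 ('B'): step: R->3, L=2; B->plug->B->R->F->L->D->refl->B->L'->C->R'->D->plug->F
Char 5 ('E'): step: R->4, L=2; E->plug->E->R->H->L->E->refl->H->L'->D->R'->F->plug->D
Char 6 ('C'): step: R->5, L=2; C->plug->A->R->B->L->A->refl->F->L'->G->R'->D->plug->F
Char 7 ('C'): step: R->6, L=2; C->plug->A->R->H->L->E->refl->H->L'->D->R'->E->plug->E
Char 8 ('H'): step: R->7, L=2; H->plug->H->R->G->L->F->refl->A->L'->B->R'->F->plug->D
Char 9 ('D'): step: R->0, L->3 (L advanced); D->plug->F->R->G->L->D->refl->B->L'->H->R'->B->plug->B
Char 10 ('G'): step: R->1, L=3; G->plug->G->R->D->L->F->refl->A->L'->B->R'->C->plug->A
Final: ciphertext=CEHFDFEDBA, RIGHT=1, LEFT=3

Answer: CEHFDFEDBA 1 3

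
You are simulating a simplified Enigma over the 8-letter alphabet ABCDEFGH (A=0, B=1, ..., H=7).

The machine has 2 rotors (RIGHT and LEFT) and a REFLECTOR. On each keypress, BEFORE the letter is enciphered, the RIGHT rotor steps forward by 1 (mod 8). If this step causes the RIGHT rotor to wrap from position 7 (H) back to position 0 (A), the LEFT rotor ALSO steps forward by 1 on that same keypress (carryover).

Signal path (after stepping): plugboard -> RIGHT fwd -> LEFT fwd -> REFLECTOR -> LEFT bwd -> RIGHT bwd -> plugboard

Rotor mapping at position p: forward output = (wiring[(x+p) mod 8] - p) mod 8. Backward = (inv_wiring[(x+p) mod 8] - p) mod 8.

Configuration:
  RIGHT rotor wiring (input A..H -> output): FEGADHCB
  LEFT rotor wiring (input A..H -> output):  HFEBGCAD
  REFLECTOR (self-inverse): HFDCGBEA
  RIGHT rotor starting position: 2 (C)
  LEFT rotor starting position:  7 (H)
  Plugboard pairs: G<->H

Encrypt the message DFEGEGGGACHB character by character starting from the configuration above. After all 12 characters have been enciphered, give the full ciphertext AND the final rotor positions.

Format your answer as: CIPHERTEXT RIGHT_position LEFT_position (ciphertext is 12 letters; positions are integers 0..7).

Answer: GHHHCEDADFFG 6 0

Derivation:
Char 1 ('D'): step: R->3, L=7; D->plug->D->R->H->L->B->refl->F->L'->D->R'->H->plug->G
Char 2 ('F'): step: R->4, L=7; F->plug->F->R->A->L->E->refl->G->L'->C->R'->G->plug->H
Char 3 ('E'): step: R->5, L=7; E->plug->E->R->H->L->B->refl->F->L'->D->R'->G->plug->H
Char 4 ('G'): step: R->6, L=7; G->plug->H->R->B->L->A->refl->H->L'->F->R'->G->plug->H
Char 5 ('E'): step: R->7, L=7; E->plug->E->R->B->L->A->refl->H->L'->F->R'->C->plug->C
Char 6 ('G'): step: R->0, L->0 (L advanced); G->plug->H->R->B->L->F->refl->B->L'->D->R'->E->plug->E
Char 7 ('G'): step: R->1, L=0; G->plug->H->R->E->L->G->refl->E->L'->C->R'->D->plug->D
Char 8 ('G'): step: R->2, L=0; G->plug->H->R->C->L->E->refl->G->L'->E->R'->A->plug->A
Char 9 ('A'): step: R->3, L=0; A->plug->A->R->F->L->C->refl->D->L'->H->R'->D->plug->D
Char 10 ('C'): step: R->4, L=0; C->plug->C->R->G->L->A->refl->H->L'->A->R'->F->plug->F
Char 11 ('H'): step: R->5, L=0; H->plug->G->R->D->L->B->refl->F->L'->B->R'->F->plug->F
Char 12 ('B'): step: R->6, L=0; B->plug->B->R->D->L->B->refl->F->L'->B->R'->H->plug->G
Final: ciphertext=GHHHCEDADFFG, RIGHT=6, LEFT=0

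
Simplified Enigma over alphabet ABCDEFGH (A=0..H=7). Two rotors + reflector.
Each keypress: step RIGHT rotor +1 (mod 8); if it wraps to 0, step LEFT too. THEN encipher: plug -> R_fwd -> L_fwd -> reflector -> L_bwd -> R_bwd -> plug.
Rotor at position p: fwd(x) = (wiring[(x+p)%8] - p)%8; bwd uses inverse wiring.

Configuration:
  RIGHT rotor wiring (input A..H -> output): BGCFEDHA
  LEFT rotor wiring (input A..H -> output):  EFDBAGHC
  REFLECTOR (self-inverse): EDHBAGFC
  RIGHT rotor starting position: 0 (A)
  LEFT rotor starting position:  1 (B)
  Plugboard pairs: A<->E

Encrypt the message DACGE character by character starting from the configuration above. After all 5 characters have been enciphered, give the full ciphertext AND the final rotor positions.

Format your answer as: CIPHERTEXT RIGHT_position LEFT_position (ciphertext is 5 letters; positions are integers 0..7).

Char 1 ('D'): step: R->1, L=1; D->plug->D->R->D->L->H->refl->C->L'->B->R'->B->plug->B
Char 2 ('A'): step: R->2, L=1; A->plug->E->R->F->L->G->refl->F->L'->E->R'->H->plug->H
Char 3 ('C'): step: R->3, L=1; C->plug->C->R->A->L->E->refl->A->L'->C->R'->A->plug->E
Char 4 ('G'): step: R->4, L=1; G->plug->G->R->G->L->B->refl->D->L'->H->R'->B->plug->B
Char 5 ('E'): step: R->5, L=1; E->plug->A->R->G->L->B->refl->D->L'->H->R'->H->plug->H
Final: ciphertext=BHEBH, RIGHT=5, LEFT=1

Answer: BHEBH 5 1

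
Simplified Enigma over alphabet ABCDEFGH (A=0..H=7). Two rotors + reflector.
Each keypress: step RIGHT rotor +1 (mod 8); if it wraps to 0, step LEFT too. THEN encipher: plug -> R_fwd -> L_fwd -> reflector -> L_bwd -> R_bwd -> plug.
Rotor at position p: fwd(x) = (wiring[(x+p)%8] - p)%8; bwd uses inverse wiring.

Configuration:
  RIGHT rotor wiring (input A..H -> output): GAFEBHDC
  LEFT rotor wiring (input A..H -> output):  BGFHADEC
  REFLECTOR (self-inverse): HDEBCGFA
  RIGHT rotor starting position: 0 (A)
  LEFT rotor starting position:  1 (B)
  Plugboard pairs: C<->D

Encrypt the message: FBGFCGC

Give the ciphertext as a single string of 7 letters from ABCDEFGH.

Answer: CFBGHEE

Derivation:
Char 1 ('F'): step: R->1, L=1; F->plug->F->R->C->L->G->refl->F->L'->A->R'->D->plug->C
Char 2 ('B'): step: R->2, L=1; B->plug->B->R->C->L->G->refl->F->L'->A->R'->F->plug->F
Char 3 ('G'): step: R->3, L=1; G->plug->G->R->F->L->D->refl->B->L'->G->R'->B->plug->B
Char 4 ('F'): step: R->4, L=1; F->plug->F->R->E->L->C->refl->E->L'->B->R'->G->plug->G
Char 5 ('C'): step: R->5, L=1; C->plug->D->R->B->L->E->refl->C->L'->E->R'->H->plug->H
Char 6 ('G'): step: R->6, L=1; G->plug->G->R->D->L->H->refl->A->L'->H->R'->E->plug->E
Char 7 ('C'): step: R->7, L=1; C->plug->D->R->G->L->B->refl->D->L'->F->R'->E->plug->E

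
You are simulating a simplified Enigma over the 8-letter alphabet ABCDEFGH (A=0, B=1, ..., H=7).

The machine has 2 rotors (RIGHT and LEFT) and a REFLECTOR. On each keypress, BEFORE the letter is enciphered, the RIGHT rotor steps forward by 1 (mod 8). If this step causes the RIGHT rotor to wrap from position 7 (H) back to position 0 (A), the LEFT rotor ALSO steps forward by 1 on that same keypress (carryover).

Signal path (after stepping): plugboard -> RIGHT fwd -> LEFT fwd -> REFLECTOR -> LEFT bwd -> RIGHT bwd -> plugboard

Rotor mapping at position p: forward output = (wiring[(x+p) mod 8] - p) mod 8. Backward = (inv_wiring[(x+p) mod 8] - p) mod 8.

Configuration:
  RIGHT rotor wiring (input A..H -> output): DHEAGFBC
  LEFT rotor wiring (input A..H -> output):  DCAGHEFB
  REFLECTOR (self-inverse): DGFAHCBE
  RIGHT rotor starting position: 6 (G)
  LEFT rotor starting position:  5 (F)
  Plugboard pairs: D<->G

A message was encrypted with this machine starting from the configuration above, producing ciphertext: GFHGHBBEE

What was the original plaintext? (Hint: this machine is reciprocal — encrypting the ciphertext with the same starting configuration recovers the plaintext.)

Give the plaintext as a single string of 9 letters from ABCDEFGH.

Answer: EDEFACEHG

Derivation:
Char 1 ('G'): step: R->7, L=5; G->plug->D->R->F->L->D->refl->A->L'->B->R'->E->plug->E
Char 2 ('F'): step: R->0, L->6 (L advanced); F->plug->F->R->F->L->A->refl->D->L'->B->R'->G->plug->D
Char 3 ('H'): step: R->1, L=6; H->plug->H->R->C->L->F->refl->C->L'->E->R'->E->plug->E
Char 4 ('G'): step: R->2, L=6; G->plug->D->R->D->L->E->refl->H->L'->A->R'->F->plug->F
Char 5 ('H'): step: R->3, L=6; H->plug->H->R->B->L->D->refl->A->L'->F->R'->A->plug->A
Char 6 ('B'): step: R->4, L=6; B->plug->B->R->B->L->D->refl->A->L'->F->R'->C->plug->C
Char 7 ('B'): step: R->5, L=6; B->plug->B->R->E->L->C->refl->F->L'->C->R'->E->plug->E
Char 8 ('E'): step: R->6, L=6; E->plug->E->R->G->L->B->refl->G->L'->H->R'->H->plug->H
Char 9 ('E'): step: R->7, L=6; E->plug->E->R->B->L->D->refl->A->L'->F->R'->D->plug->G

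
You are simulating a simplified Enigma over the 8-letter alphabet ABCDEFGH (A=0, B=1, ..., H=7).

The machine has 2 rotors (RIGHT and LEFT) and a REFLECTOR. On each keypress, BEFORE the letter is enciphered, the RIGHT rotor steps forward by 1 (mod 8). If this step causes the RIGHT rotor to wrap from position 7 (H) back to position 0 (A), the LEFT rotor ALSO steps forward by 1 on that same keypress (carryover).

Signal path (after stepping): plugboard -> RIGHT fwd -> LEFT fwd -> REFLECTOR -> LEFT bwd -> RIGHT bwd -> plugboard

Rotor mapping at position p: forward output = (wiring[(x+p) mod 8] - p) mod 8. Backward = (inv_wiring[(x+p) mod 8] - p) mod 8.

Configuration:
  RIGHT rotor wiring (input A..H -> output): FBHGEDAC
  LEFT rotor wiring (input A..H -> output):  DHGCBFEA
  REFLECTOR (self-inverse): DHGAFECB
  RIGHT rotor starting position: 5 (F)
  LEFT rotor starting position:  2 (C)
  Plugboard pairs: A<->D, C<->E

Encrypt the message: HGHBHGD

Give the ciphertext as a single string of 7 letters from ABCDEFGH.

Char 1 ('H'): step: R->6, L=2; H->plug->H->R->F->L->G->refl->C->L'->E->R'->B->plug->B
Char 2 ('G'): step: R->7, L=2; G->plug->G->R->E->L->C->refl->G->L'->F->R'->F->plug->F
Char 3 ('H'): step: R->0, L->3 (L advanced); H->plug->H->R->C->L->C->refl->G->L'->B->R'->B->plug->B
Char 4 ('B'): step: R->1, L=3; B->plug->B->R->G->L->E->refl->F->L'->E->R'->H->plug->H
Char 5 ('H'): step: R->2, L=3; H->plug->H->R->H->L->D->refl->A->L'->F->R'->A->plug->D
Char 6 ('G'): step: R->3, L=3; G->plug->G->R->G->L->E->refl->F->L'->E->R'->H->plug->H
Char 7 ('D'): step: R->4, L=3; D->plug->A->R->A->L->H->refl->B->L'->D->R'->G->plug->G

Answer: BFBHDHG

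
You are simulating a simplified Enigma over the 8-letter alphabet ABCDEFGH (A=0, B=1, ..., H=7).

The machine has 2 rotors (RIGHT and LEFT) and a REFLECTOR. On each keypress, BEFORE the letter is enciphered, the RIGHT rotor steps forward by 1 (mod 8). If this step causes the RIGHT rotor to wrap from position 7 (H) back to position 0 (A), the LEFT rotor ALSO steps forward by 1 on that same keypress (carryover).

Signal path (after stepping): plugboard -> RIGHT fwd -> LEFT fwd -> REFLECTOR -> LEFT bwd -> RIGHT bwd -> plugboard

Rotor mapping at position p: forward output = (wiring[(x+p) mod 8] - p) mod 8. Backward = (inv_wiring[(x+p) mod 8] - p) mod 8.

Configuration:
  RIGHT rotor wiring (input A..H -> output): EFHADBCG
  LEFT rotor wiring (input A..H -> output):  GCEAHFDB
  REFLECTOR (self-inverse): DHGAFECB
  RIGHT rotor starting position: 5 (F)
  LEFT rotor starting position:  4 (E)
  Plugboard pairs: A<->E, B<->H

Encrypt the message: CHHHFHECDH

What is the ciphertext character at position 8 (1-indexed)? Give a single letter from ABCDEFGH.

Char 1 ('C'): step: R->6, L=4; C->plug->C->R->G->L->A->refl->D->L'->A->R'->B->plug->H
Char 2 ('H'): step: R->7, L=4; H->plug->B->R->F->L->G->refl->C->L'->E->R'->F->plug->F
Char 3 ('H'): step: R->0, L->5 (L advanced); H->plug->B->R->F->L->H->refl->B->L'->D->R'->E->plug->A
Char 4 ('H'): step: R->1, L=5; H->plug->B->R->G->L->D->refl->A->L'->A->R'->E->plug->A
Char 5 ('F'): step: R->2, L=5; F->plug->F->R->E->L->F->refl->E->L'->C->R'->G->plug->G
Char 6 ('H'): step: R->3, L=5; H->plug->B->R->A->L->A->refl->D->L'->G->R'->C->plug->C
Char 7 ('E'): step: R->4, L=5; E->plug->A->R->H->L->C->refl->G->L'->B->R'->F->plug->F
Char 8 ('C'): step: R->5, L=5; C->plug->C->R->B->L->G->refl->C->L'->H->R'->D->plug->D

D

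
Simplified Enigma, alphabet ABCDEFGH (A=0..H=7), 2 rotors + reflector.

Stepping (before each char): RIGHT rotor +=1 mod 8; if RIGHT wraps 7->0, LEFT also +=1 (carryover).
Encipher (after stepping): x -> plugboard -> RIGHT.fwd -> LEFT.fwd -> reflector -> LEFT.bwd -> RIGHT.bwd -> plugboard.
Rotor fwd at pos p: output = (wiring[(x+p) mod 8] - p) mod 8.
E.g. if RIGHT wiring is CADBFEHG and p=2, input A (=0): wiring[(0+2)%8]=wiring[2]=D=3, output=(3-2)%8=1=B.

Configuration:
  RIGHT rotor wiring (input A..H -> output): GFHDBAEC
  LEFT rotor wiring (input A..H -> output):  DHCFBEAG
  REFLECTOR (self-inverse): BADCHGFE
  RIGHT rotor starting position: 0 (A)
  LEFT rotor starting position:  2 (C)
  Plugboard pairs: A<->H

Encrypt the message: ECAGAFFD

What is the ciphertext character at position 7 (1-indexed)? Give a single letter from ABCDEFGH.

Char 1 ('E'): step: R->1, L=2; E->plug->E->R->H->L->F->refl->G->L'->E->R'->A->plug->H
Char 2 ('C'): step: R->2, L=2; C->plug->C->R->H->L->F->refl->G->L'->E->R'->G->plug->G
Char 3 ('A'): step: R->3, L=2; A->plug->H->R->E->L->G->refl->F->L'->H->R'->E->plug->E
Char 4 ('G'): step: R->4, L=2; G->plug->G->R->D->L->C->refl->D->L'->B->R'->F->plug->F
Char 5 ('A'): step: R->5, L=2; A->plug->H->R->E->L->G->refl->F->L'->H->R'->B->plug->B
Char 6 ('F'): step: R->6, L=2; F->plug->F->R->F->L->E->refl->H->L'->C->R'->H->plug->A
Char 7 ('F'): step: R->7, L=2; F->plug->F->R->C->L->H->refl->E->L'->F->R'->H->plug->A

A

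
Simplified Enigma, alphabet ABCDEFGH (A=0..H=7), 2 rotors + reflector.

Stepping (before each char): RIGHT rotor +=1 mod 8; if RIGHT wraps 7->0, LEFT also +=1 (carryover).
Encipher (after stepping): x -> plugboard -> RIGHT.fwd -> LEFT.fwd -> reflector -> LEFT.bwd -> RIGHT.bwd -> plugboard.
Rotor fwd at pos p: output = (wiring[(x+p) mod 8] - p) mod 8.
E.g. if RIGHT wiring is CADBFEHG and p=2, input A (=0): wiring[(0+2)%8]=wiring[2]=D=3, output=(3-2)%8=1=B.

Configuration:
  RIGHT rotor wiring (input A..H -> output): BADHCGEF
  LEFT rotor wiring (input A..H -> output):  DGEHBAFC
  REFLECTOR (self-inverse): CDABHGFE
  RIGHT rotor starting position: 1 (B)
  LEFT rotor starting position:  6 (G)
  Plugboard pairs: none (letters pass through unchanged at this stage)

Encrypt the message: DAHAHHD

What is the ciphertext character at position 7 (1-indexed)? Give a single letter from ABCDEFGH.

Char 1 ('D'): step: R->2, L=6; D->plug->D->R->E->L->G->refl->F->L'->C->R'->E->plug->E
Char 2 ('A'): step: R->3, L=6; A->plug->A->R->E->L->G->refl->F->L'->C->R'->E->plug->E
Char 3 ('H'): step: R->4, L=6; H->plug->H->R->D->L->A->refl->C->L'->H->R'->G->plug->G
Char 4 ('A'): step: R->5, L=6; A->plug->A->R->B->L->E->refl->H->L'->A->R'->C->plug->C
Char 5 ('H'): step: R->6, L=6; H->plug->H->R->A->L->H->refl->E->L'->B->R'->F->plug->F
Char 6 ('H'): step: R->7, L=6; H->plug->H->R->F->L->B->refl->D->L'->G->R'->A->plug->A
Char 7 ('D'): step: R->0, L->7 (L advanced); D->plug->D->R->H->L->G->refl->F->L'->D->R'->C->plug->C

C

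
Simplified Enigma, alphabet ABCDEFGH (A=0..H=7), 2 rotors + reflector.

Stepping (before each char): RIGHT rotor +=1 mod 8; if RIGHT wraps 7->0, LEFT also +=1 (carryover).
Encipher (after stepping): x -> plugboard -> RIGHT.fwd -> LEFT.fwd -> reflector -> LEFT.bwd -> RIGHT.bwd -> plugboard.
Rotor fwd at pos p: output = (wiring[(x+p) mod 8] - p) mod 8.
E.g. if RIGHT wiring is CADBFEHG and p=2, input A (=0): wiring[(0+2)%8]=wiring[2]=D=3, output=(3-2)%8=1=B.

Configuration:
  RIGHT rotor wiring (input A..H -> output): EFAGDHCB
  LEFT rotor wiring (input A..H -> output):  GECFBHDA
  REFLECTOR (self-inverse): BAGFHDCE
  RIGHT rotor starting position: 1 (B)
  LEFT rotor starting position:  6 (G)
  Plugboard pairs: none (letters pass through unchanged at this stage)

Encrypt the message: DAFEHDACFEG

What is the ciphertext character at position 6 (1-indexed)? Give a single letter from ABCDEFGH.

Char 1 ('D'): step: R->2, L=6; D->plug->D->R->F->L->H->refl->E->L'->E->R'->B->plug->B
Char 2 ('A'): step: R->3, L=6; A->plug->A->R->D->L->G->refl->C->L'->B->R'->F->plug->F
Char 3 ('F'): step: R->4, L=6; F->plug->F->R->B->L->C->refl->G->L'->D->R'->B->plug->B
Char 4 ('E'): step: R->5, L=6; E->plug->E->R->A->L->F->refl->D->L'->G->R'->H->plug->H
Char 5 ('H'): step: R->6, L=6; H->plug->H->R->B->L->C->refl->G->L'->D->R'->B->plug->B
Char 6 ('D'): step: R->7, L=6; D->plug->D->R->B->L->C->refl->G->L'->D->R'->H->plug->H

H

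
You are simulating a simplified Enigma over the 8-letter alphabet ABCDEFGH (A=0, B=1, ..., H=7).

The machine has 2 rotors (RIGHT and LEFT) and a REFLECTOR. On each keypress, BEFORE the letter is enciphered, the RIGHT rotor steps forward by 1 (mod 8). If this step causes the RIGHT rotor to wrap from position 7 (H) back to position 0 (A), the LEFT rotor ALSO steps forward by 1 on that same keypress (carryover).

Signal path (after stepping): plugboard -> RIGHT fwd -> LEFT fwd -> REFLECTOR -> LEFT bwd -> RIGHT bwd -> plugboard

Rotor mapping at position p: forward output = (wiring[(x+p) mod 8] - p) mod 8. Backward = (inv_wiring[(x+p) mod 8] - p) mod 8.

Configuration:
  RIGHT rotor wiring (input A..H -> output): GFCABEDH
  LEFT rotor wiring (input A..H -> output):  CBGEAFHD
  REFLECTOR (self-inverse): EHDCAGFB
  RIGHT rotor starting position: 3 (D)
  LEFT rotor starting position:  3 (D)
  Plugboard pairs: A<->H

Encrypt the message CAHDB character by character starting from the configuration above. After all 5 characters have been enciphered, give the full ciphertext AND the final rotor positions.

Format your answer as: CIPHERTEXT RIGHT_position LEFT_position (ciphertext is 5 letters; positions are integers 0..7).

Answer: EGCAF 0 4

Derivation:
Char 1 ('C'): step: R->4, L=3; C->plug->C->R->H->L->D->refl->C->L'->C->R'->E->plug->E
Char 2 ('A'): step: R->5, L=3; A->plug->H->R->E->L->A->refl->E->L'->D->R'->G->plug->G
Char 3 ('H'): step: R->6, L=3; H->plug->A->R->F->L->H->refl->B->L'->A->R'->C->plug->C
Char 4 ('D'): step: R->7, L=3; D->plug->D->R->D->L->E->refl->A->L'->E->R'->H->plug->A
Char 5 ('B'): step: R->0, L->4 (L advanced); B->plug->B->R->F->L->F->refl->G->L'->E->R'->F->plug->F
Final: ciphertext=EGCAF, RIGHT=0, LEFT=4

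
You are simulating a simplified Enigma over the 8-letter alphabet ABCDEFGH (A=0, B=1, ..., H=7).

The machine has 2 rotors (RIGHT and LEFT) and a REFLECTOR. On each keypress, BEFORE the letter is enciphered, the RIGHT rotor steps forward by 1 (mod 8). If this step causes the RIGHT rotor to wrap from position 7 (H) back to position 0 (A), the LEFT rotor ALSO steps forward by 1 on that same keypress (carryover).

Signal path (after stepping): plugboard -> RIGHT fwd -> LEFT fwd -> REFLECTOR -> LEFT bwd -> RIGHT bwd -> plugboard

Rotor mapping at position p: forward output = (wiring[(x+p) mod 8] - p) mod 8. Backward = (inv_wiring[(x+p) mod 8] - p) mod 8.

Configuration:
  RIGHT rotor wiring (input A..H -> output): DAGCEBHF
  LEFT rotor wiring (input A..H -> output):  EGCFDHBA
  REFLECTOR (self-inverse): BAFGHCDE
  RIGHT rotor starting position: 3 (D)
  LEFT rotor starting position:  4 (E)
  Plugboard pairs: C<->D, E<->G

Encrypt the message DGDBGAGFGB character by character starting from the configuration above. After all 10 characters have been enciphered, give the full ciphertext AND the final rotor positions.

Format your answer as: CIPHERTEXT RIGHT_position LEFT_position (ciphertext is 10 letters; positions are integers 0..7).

Answer: ADCCDHBEEH 5 5

Derivation:
Char 1 ('D'): step: R->4, L=4; D->plug->C->R->D->L->E->refl->H->L'->A->R'->A->plug->A
Char 2 ('G'): step: R->5, L=4; G->plug->E->R->D->L->E->refl->H->L'->A->R'->C->plug->D
Char 3 ('D'): step: R->6, L=4; D->plug->C->R->F->L->C->refl->F->L'->C->R'->D->plug->C
Char 4 ('B'): step: R->7, L=4; B->plug->B->R->E->L->A->refl->B->L'->H->R'->D->plug->C
Char 5 ('G'): step: R->0, L->5 (L advanced); G->plug->E->R->E->L->B->refl->A->L'->G->R'->C->plug->D
Char 6 ('A'): step: R->1, L=5; A->plug->A->R->H->L->G->refl->D->L'->C->R'->H->plug->H
Char 7 ('G'): step: R->2, L=5; G->plug->E->R->F->L->F->refl->C->L'->A->R'->B->plug->B
Char 8 ('F'): step: R->3, L=5; F->plug->F->R->A->L->C->refl->F->L'->F->R'->G->plug->E
Char 9 ('G'): step: R->4, L=5; G->plug->E->R->H->L->G->refl->D->L'->C->R'->G->plug->E
Char 10 ('B'): step: R->5, L=5; B->plug->B->R->C->L->D->refl->G->L'->H->R'->H->plug->H
Final: ciphertext=ADCCDHBEEH, RIGHT=5, LEFT=5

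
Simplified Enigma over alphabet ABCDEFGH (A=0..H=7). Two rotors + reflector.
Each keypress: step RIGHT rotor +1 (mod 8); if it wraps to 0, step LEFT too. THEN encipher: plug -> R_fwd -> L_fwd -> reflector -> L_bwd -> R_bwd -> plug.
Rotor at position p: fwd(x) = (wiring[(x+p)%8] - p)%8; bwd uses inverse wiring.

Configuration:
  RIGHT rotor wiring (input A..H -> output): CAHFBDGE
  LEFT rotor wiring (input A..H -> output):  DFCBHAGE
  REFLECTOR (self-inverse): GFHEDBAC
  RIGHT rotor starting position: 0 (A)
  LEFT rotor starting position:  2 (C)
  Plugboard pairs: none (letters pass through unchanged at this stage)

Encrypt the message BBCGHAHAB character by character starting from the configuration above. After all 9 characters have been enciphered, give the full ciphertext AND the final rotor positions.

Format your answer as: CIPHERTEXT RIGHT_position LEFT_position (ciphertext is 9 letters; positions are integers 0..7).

Char 1 ('B'): step: R->1, L=2; B->plug->B->R->G->L->B->refl->F->L'->C->R'->E->plug->E
Char 2 ('B'): step: R->2, L=2; B->plug->B->R->D->L->G->refl->A->L'->A->R'->G->plug->G
Char 3 ('C'): step: R->3, L=2; C->plug->C->R->A->L->A->refl->G->L'->D->R'->D->plug->D
Char 4 ('G'): step: R->4, L=2; G->plug->G->R->D->L->G->refl->A->L'->A->R'->D->plug->D
Char 5 ('H'): step: R->5, L=2; H->plug->H->R->E->L->E->refl->D->L'->H->R'->C->plug->C
Char 6 ('A'): step: R->6, L=2; A->plug->A->R->A->L->A->refl->G->L'->D->R'->G->plug->G
Char 7 ('H'): step: R->7, L=2; H->plug->H->R->H->L->D->refl->E->L'->E->R'->G->plug->G
Char 8 ('A'): step: R->0, L->3 (L advanced); A->plug->A->R->C->L->F->refl->B->L'->E->R'->H->plug->H
Char 9 ('B'): step: R->1, L=3; B->plug->B->R->G->L->C->refl->H->L'->H->R'->A->plug->A
Final: ciphertext=EGDDCGGHA, RIGHT=1, LEFT=3

Answer: EGDDCGGHA 1 3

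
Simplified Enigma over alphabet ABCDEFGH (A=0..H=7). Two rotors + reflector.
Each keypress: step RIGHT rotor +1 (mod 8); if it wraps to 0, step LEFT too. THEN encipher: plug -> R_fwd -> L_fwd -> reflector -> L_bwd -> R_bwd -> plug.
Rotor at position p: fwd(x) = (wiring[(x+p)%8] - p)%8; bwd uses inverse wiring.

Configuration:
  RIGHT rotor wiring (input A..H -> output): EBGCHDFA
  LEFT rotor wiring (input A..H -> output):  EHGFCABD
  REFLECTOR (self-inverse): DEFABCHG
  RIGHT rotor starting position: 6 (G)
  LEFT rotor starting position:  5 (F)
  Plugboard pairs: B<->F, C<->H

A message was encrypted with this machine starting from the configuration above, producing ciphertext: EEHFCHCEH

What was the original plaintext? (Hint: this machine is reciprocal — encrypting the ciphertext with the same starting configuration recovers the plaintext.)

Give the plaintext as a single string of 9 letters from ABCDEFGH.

Char 1 ('E'): step: R->7, L=5; E->plug->E->R->D->L->H->refl->G->L'->C->R'->C->plug->H
Char 2 ('E'): step: R->0, L->6 (L advanced); E->plug->E->R->H->L->C->refl->F->L'->B->R'->B->plug->F
Char 3 ('H'): step: R->1, L=6; H->plug->C->R->B->L->F->refl->C->L'->H->R'->G->plug->G
Char 4 ('F'): step: R->2, L=6; F->plug->B->R->A->L->D->refl->A->L'->E->R'->A->plug->A
Char 5 ('C'): step: R->3, L=6; C->plug->H->R->D->L->B->refl->E->L'->G->R'->G->plug->G
Char 6 ('H'): step: R->4, L=6; H->plug->C->R->B->L->F->refl->C->L'->H->R'->B->plug->F
Char 7 ('C'): step: R->5, L=6; C->plug->H->R->C->L->G->refl->H->L'->F->R'->G->plug->G
Char 8 ('E'): step: R->6, L=6; E->plug->E->R->A->L->D->refl->A->L'->E->R'->F->plug->B
Char 9 ('H'): step: R->7, L=6; H->plug->C->R->C->L->G->refl->H->L'->F->R'->B->plug->F

Answer: HFGAGFGBF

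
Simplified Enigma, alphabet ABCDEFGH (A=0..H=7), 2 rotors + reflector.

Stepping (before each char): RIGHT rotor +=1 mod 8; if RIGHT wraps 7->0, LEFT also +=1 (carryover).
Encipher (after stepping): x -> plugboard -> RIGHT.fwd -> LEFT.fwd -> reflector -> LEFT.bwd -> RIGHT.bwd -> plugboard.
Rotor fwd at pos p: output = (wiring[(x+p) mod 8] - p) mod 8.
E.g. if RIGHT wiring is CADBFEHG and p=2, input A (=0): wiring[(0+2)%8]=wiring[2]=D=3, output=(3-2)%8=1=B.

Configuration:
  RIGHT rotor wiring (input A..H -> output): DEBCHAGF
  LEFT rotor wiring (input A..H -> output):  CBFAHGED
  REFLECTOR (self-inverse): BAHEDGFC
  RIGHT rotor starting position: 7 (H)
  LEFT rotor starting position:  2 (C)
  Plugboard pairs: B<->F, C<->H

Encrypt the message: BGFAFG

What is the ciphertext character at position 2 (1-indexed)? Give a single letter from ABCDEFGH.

Char 1 ('B'): step: R->0, L->3 (L advanced); B->plug->F->R->A->L->F->refl->G->L'->G->R'->G->plug->G
Char 2 ('G'): step: R->1, L=3; G->plug->G->R->E->L->A->refl->B->L'->D->R'->A->plug->A

A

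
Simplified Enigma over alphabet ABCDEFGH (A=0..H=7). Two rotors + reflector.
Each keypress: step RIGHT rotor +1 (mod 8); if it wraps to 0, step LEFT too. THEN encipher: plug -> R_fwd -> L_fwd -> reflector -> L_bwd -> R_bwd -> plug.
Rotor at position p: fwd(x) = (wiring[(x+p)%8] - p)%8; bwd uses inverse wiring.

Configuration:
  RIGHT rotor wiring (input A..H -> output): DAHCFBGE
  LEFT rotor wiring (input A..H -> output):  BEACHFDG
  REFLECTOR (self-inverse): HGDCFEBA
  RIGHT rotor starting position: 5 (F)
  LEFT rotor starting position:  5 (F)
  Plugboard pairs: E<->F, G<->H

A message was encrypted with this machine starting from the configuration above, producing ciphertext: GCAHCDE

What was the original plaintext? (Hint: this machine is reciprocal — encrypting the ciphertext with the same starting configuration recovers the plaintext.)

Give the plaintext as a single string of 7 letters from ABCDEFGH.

Char 1 ('G'): step: R->6, L=5; G->plug->H->R->D->L->E->refl->F->L'->G->R'->B->plug->B
Char 2 ('C'): step: R->7, L=5; C->plug->C->R->B->L->G->refl->B->L'->C->R'->G->plug->H
Char 3 ('A'): step: R->0, L->6 (L advanced); A->plug->A->R->D->L->G->refl->B->L'->G->R'->G->plug->H
Char 4 ('H'): step: R->1, L=6; H->plug->G->R->D->L->G->refl->B->L'->G->R'->B->plug->B
Char 5 ('C'): step: R->2, L=6; C->plug->C->R->D->L->G->refl->B->L'->G->R'->H->plug->G
Char 6 ('D'): step: R->3, L=6; D->plug->D->R->D->L->G->refl->B->L'->G->R'->C->plug->C
Char 7 ('E'): step: R->4, L=6; E->plug->F->R->E->L->C->refl->D->L'->C->R'->C->plug->C

Answer: BHHBGCC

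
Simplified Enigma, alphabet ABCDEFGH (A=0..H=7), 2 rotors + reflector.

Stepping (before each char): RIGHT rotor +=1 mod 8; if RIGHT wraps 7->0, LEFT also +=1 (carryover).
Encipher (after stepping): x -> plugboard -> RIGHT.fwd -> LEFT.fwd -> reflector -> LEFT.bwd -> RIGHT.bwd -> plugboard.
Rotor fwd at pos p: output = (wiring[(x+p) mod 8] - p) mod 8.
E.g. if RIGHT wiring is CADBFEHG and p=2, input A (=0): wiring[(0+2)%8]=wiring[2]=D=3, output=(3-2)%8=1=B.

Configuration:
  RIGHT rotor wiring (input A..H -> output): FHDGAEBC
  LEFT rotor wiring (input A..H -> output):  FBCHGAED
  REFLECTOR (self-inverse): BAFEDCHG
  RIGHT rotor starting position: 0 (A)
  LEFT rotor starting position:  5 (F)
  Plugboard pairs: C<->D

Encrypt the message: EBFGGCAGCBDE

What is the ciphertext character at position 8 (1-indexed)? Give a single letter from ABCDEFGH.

Char 1 ('E'): step: R->1, L=5; E->plug->E->R->D->L->A->refl->B->L'->H->R'->D->plug->C
Char 2 ('B'): step: R->2, L=5; B->plug->B->R->E->L->E->refl->D->L'->A->R'->F->plug->F
Char 3 ('F'): step: R->3, L=5; F->plug->F->R->C->L->G->refl->H->L'->B->R'->C->plug->D
Char 4 ('G'): step: R->4, L=5; G->plug->G->R->H->L->B->refl->A->L'->D->R'->F->plug->F
Char 5 ('G'): step: R->5, L=5; G->plug->G->R->B->L->H->refl->G->L'->C->R'->E->plug->E
Char 6 ('C'): step: R->6, L=5; C->plug->D->R->B->L->H->refl->G->L'->C->R'->G->plug->G
Char 7 ('A'): step: R->7, L=5; A->plug->A->R->D->L->A->refl->B->L'->H->R'->E->plug->E
Char 8 ('G'): step: R->0, L->6 (L advanced); G->plug->G->R->B->L->F->refl->C->L'->H->R'->B->plug->B

B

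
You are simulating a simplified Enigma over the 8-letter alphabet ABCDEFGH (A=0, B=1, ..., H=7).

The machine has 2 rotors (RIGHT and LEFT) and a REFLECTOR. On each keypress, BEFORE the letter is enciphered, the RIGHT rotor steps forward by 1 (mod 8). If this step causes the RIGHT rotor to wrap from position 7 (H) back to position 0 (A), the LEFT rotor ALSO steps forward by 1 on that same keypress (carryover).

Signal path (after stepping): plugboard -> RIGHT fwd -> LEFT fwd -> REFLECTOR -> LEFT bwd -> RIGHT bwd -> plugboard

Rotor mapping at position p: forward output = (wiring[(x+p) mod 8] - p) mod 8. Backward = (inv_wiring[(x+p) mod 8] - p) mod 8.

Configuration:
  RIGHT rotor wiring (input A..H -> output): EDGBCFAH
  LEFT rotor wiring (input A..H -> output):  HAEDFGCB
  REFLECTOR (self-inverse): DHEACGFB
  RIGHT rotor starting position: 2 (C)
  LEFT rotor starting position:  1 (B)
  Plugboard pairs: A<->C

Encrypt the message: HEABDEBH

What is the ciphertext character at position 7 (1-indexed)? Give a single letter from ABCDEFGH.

Char 1 ('H'): step: R->3, L=1; H->plug->H->R->D->L->E->refl->C->L'->C->R'->C->plug->A
Char 2 ('E'): step: R->4, L=1; E->plug->E->R->A->L->H->refl->B->L'->F->R'->H->plug->H
Char 3 ('A'): step: R->5, L=1; A->plug->C->R->C->L->C->refl->E->L'->D->R'->B->plug->B
Char 4 ('B'): step: R->6, L=1; B->plug->B->R->B->L->D->refl->A->L'->G->R'->C->plug->A
Char 5 ('D'): step: R->7, L=1; D->plug->D->R->H->L->G->refl->F->L'->E->R'->C->plug->A
Char 6 ('E'): step: R->0, L->2 (L advanced); E->plug->E->R->C->L->D->refl->A->L'->E->R'->A->plug->C
Char 7 ('B'): step: R->1, L=2; B->plug->B->R->F->L->H->refl->B->L'->B->R'->D->plug->D

D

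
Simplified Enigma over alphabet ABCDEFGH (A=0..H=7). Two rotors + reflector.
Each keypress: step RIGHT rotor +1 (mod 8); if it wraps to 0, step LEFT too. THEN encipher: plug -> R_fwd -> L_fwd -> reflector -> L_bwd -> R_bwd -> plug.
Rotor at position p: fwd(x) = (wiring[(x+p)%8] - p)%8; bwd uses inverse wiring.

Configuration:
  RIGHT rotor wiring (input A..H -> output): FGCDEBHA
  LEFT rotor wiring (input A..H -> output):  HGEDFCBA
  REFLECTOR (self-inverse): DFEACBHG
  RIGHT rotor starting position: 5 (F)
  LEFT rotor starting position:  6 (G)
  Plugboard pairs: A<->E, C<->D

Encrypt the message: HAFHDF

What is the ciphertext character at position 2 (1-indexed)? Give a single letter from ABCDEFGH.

Char 1 ('H'): step: R->6, L=6; H->plug->H->R->D->L->A->refl->D->L'->A->R'->D->plug->C
Char 2 ('A'): step: R->7, L=6; A->plug->E->R->E->L->G->refl->H->L'->G->R'->B->plug->B

B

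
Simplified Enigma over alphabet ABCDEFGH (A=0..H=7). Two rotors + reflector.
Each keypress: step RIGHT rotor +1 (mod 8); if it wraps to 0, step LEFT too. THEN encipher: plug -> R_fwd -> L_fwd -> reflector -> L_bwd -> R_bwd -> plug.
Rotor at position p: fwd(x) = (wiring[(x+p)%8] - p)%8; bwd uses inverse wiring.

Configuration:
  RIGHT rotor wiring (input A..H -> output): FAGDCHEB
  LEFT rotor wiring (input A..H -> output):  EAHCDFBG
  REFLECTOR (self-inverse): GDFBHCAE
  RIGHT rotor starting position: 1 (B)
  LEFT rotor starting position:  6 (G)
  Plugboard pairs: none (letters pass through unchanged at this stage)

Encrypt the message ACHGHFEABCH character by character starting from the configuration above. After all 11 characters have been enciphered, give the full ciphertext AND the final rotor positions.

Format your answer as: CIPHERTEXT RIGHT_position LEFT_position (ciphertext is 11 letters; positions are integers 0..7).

Char 1 ('A'): step: R->2, L=6; A->plug->A->R->E->L->B->refl->D->L'->A->R'->C->plug->C
Char 2 ('C'): step: R->3, L=6; C->plug->C->R->E->L->B->refl->D->L'->A->R'->A->plug->A
Char 3 ('H'): step: R->4, L=6; H->plug->H->R->H->L->H->refl->E->L'->F->R'->D->plug->D
Char 4 ('G'): step: R->5, L=6; G->plug->G->R->G->L->F->refl->C->L'->D->R'->E->plug->E
Char 5 ('H'): step: R->6, L=6; H->plug->H->R->B->L->A->refl->G->L'->C->R'->D->plug->D
Char 6 ('F'): step: R->7, L=6; F->plug->F->R->D->L->C->refl->F->L'->G->R'->B->plug->B
Char 7 ('E'): step: R->0, L->7 (L advanced); E->plug->E->R->C->L->B->refl->D->L'->E->R'->G->plug->G
Char 8 ('A'): step: R->1, L=7; A->plug->A->R->H->L->C->refl->F->L'->B->R'->D->plug->D
Char 9 ('B'): step: R->2, L=7; B->plug->B->R->B->L->F->refl->C->L'->H->R'->F->plug->F
Char 10 ('C'): step: R->3, L=7; C->plug->C->R->E->L->D->refl->B->L'->C->R'->F->plug->F
Char 11 ('H'): step: R->4, L=7; H->plug->H->R->H->L->C->refl->F->L'->B->R'->E->plug->E
Final: ciphertext=CADEDBGDFFE, RIGHT=4, LEFT=7

Answer: CADEDBGDFFE 4 7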